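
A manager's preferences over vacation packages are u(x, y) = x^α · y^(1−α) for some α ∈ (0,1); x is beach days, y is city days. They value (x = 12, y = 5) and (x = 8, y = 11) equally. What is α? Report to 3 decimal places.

α ≈ 0.660

The Cobb–Douglas utilities coincide, so 12^α·5^(1−α) = 8^α·11^(1−α).
Taking logs: α·ln 12 + (1−α)·ln 5 = α·ln 8 + (1−α)·ln 11, i.e. α·0.405465 = (1−α)·0.788457.
So α/(1−α) = (0.788457)/(0.405465) = 1.944575, and α = 1.944575/2.944575 ≈ 0.660.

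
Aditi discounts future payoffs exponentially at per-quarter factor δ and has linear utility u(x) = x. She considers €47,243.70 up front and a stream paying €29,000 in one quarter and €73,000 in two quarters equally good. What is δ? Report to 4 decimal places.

Present value of the stream is 29000·δ + 73000·δ². Indifference gives 29000δ + 73000δ² = 47243.70.
That is, 73000δ² + 29000δ − 47243.70 = 0, a quadratic in δ.
By the quadratic formula (taking the positive root), δ = (−29000 + √14636160400.00) / 146000 ≈ 0.6300.

δ ≈ 0.6300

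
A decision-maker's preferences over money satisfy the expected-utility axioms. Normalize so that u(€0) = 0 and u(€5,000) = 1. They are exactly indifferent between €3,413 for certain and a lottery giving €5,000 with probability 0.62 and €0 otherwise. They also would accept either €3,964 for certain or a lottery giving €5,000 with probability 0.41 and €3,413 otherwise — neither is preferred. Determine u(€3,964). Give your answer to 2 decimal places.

From the first indifference, u(€3,413) = 0.62·u(€5,000) + 0.38·u(€0) = 0.62·1 + 0.38·0 = 0.62.
Then u(€3,964) = 0.41·u(€5,000) + 0.59·u(€3,413) = 0.41·1.00 + 0.59·0.62 = 0.7758.

0.78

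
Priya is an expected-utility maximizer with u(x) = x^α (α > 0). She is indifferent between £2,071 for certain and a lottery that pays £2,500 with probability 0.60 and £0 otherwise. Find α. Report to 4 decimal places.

Since u(0) = 0, the lottery's EU is 0.60·2500^α.
Indifference: 2071^α = 0.60·2500^α, so (2071/2500)^α = 0.60.
Taking logs: α·ln(2071/2500) = ln(0.60), so α = -0.5108256 / -0.1882591 ≈ 2.7134.

α ≈ 2.7134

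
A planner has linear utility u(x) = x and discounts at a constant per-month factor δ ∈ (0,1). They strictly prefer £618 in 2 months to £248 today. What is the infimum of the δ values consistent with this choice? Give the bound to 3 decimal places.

δ > 0.633

Comparing present values: 248 < δ^2·618.
So δ^2 > 248/618 = 0.40129; taking the square root of both positive sides preserves the inequality.
δ > (248/618)^(1/2) ≈ 0.633.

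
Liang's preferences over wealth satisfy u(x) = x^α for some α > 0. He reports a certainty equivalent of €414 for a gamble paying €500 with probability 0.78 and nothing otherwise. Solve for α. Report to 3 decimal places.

α ≈ 1.316

EU(lottery) = 0.78·500^α + 0.22·0 = 0.78·500^α.
Equating: 414^α = 0.78·500^α, i.e. 0.8280^α = 0.78.
α = ln(0.78) / ln(414/500) = -0.248461/-0.188742 ≈ 1.316.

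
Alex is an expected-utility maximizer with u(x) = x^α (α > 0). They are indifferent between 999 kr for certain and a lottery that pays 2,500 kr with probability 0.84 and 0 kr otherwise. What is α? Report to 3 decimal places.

α ≈ 0.190

The lottery's expected utility is 0.84·u(2500) + 0.16·u(0) = 0.84·2500^α (since u(0) = 0 for α > 0).
Indifference: 999^α = 0.84·2500^α, so (999/2500)^α = 0.84.
Take logs: α = ln 0.84 / ln(999/2500) ≈ 0.19007.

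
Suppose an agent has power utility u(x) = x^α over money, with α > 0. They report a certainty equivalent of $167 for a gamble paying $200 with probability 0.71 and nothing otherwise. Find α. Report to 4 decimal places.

α ≈ 1.8993

Since u(0) = 0, the lottery's EU is 0.71·200^α.
Equating: 167^α = 0.71·200^α, i.e. 0.8350^α = 0.71.
Taking logs: α·ln(167/200) = ln(0.71), so α = -0.3424903 / -0.1803236 ≈ 1.8993.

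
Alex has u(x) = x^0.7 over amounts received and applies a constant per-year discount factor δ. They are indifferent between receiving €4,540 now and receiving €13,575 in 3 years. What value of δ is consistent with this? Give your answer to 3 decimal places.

δ ≈ 0.774

Equating discounted utilities: u(4540) = δ^3·u(13575) ⇒ δ^3 = u(4540)/u(13575).
Since u(x) = x^0.7, δ^3 = (4540/13575)^0.7 = 0.33444^0.7 = 0.46454.
So δ = 0.46454^(1/3) ≈ 0.774.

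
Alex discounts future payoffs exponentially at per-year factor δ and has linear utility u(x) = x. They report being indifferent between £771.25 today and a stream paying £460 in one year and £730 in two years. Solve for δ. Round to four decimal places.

Equating present values: 771.25 = 460δ + 730δ².
That is, 730δ² + 460δ − 771.25 = 0, a quadratic in δ.
By the quadratic formula (taking the positive root), δ = (−460 + √2463650.00) / 1460 ≈ 0.7600.

δ ≈ 0.7600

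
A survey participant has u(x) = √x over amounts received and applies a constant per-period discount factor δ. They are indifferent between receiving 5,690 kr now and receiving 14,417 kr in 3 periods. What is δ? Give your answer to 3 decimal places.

δ ≈ 0.856

Indifference means u(5690) = δ^3 · u(14417), so δ^3 = u(5690)/u(14417).
Since u(x) = √x, δ^3 = √(5690/14417) = 0.62823.
Taking the cube root: δ = 0.62823^(1/3) ≈ 0.856.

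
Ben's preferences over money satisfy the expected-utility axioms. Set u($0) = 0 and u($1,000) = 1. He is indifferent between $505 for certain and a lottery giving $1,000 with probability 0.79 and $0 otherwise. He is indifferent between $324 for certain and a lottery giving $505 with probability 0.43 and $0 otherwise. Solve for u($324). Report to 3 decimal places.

0.340

The first gamble pins u($505): it must equal 0.79·1 + 0.21·0 = 0.79.
Then u($324) = 0.43·u($505) + 0.57·u($0) = 0.43·0.79 + 0.57·0.00 = 0.3397.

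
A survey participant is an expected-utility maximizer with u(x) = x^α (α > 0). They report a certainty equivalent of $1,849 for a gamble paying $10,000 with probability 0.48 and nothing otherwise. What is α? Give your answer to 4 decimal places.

Since u(0) = 0, the lottery's EU is 0.48·10000^α.
Equating: 1849^α = 0.48·10000^α, i.e. 0.1849^α = 0.48.
Take logs: α = ln 0.48 / ln(1849/10000) ≈ 0.434831.

α ≈ 0.4348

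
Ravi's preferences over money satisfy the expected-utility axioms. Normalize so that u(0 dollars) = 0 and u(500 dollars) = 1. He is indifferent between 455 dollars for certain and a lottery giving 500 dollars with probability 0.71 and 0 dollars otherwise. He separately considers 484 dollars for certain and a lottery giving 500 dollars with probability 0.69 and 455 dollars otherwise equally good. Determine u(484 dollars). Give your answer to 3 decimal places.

First, u(455 dollars) = 0.71·u(500 dollars) + 0.29·u(0 dollars) = 0.71.
Then u(484 dollars) = 0.69·u(500 dollars) + 0.31·u(455 dollars) = 0.69·1.00 + 0.31·0.71 = 0.9101.

0.910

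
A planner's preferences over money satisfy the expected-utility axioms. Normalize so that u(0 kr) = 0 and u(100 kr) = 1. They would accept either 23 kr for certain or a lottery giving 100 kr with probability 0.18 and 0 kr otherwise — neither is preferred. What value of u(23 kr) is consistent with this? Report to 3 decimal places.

0.180

By the standard-gamble method, u(23 kr) is just the indifference probability on the best outcome: 0.18.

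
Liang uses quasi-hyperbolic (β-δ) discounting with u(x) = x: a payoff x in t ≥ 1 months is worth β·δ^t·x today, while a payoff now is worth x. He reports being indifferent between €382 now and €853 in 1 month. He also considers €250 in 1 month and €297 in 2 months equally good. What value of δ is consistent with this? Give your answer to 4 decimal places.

Both payoffs in the second observation are in the future, so β drops out: δ^1·250 = δ^2·297 ⇒ δ = 250/297 = 0.84175.

δ ≈ 0.8418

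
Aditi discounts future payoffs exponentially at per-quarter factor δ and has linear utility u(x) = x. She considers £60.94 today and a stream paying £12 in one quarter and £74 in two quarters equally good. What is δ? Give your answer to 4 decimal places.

Equating present values: 60.94 = 12δ + 74δ².
Rearranged: 74δ² + 12δ − 60.94 = 0.
The positive root is δ = [−12 + √(12² + 4·74·60.94)] / (2·74) = (−12 + 134.842)/148 ≈ 0.8300.

δ ≈ 0.8300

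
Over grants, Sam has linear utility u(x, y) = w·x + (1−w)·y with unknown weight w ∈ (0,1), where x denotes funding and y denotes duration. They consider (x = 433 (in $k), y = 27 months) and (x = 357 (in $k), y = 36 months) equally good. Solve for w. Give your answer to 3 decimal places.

Equating utilities: w·433 + (1−w)·27 = w·357 + (1−w)·36.
w·(433−357) = (1−w)·(36−27), i.e. w·76 = (1−w)·9.
So w/(1−w) = 9/76 = 0.1184, giving w = 9/(76+9) = 0.106.

w = 0.106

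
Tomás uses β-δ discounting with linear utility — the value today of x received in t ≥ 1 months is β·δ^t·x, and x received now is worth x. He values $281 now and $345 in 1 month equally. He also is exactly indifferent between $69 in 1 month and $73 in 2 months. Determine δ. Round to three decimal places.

Both payoffs in the second observation are in the future, so β drops out: δ^1·69 = δ^2·73 ⇒ δ = 69/73 = 0.94521.

δ ≈ 0.945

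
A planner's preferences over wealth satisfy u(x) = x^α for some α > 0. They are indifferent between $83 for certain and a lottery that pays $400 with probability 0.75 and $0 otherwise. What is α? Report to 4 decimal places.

α ≈ 0.1829

The lottery's expected utility is 0.75·u(400) + 0.25·u(0) = 0.75·400^α (since u(0) = 0 for α > 0).
Equating: 83^α = 0.75·400^α, i.e. 0.2075^α = 0.75.
α = ln(0.75) / ln(83/400) = -0.2876821/-1.5726239 ≈ 0.1829.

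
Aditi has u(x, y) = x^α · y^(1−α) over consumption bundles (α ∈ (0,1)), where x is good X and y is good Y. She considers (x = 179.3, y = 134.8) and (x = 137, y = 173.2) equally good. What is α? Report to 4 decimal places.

α ≈ 0.4823

Set the two utilities equal: 179.3^α·134.8^(1−α) = 137^α·173.2^(1−α).
(179.3/137)^α = (173.2/134.8)^(1−α); take logs: α·ln(179.3/137) = (1−α)·ln(173.2/134.8), i.e. α·0.2690795 = (1−α)·0.2506548.
Thus α·(0.5197343) = 0.2506548, so α = 0.2506548/0.5197343 ≈ 0.4823.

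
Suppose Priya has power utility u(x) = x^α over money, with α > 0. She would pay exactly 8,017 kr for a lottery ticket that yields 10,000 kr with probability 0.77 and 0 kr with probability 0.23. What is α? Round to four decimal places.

The lottery's expected utility is 0.77·u(10000) + 0.23·u(0) = 0.77·10000^α (since u(0) = 0 for α > 0).
Setting u(8017) equal to that: 8017^α = 0.77·10000^α ⇒ (8017/10000)^α = 0.77.
α = ln(0.77) / ln(8017/10000) = -0.2613648/-0.2210208 ≈ 1.1825.

α ≈ 1.1825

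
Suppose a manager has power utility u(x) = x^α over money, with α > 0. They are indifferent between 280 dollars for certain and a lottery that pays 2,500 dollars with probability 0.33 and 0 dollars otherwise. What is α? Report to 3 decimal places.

The lottery's expected utility is 0.33·u(2500) + 0.67·u(0) = 0.33·2500^α (since u(0) = 0 for α > 0).
Setting u(280) equal to that: 280^α = 0.33·2500^α ⇒ (280/2500)^α = 0.33.
α = ln(0.33) / ln(280/2500) = -1.108663/-2.189256 ≈ 0.506.

α ≈ 0.506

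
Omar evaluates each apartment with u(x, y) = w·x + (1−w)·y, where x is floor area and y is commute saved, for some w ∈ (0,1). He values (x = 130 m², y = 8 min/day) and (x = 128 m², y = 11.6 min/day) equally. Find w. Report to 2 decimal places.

w = 0.64

Indifference: w·130 + (1−w)·8 = w·128 + (1−w)·11.6.
w·(130−128) = (1−w)·(11.6−8), i.e. w·2 = (1−w)·3.6.
So w/(1−w) = 3.6/2 = 1.8000, giving w = 3.6/(2+3.6) = 0.64.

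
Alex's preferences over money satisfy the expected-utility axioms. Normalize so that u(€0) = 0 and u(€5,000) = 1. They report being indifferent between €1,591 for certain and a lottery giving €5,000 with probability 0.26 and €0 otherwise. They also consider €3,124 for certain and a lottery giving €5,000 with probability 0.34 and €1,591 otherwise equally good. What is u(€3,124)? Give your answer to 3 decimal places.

From the first indifference, u(€1,591) = 0.26·u(€5,000) + 0.74·u(€0) = 0.26·1 + 0.74·0 = 0.26.
The second indifference gives u(€3,124) = 0.34·u(€5,000) + 0.66·u(€1,591) = 0.34·1.00 + 0.66·0.26 = 0.5116.

0.512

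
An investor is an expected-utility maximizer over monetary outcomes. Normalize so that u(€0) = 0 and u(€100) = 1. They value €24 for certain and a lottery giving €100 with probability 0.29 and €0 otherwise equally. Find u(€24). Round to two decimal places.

0.29

By the standard-gamble method, u(€24) is just the indifference probability on the best outcome: 0.29.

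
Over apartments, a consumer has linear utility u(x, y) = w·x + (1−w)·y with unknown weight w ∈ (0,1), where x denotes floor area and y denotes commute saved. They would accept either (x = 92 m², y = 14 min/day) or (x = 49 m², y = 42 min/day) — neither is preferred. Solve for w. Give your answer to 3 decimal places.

w = 0.394

Equating utilities: w·92 + (1−w)·14 = w·49 + (1−w)·42.
w·(92−49) = (1−w)·(42−14), i.e. w·43 = (1−w)·28.
The marginal rate of substitution is 28/43, so w = 28/(43+28) = 0.394.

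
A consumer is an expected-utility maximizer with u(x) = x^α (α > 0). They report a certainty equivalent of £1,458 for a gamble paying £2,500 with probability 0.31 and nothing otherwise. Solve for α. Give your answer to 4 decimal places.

EU(lottery) = 0.31·2500^α + 0.69·0 = 0.31·2500^α.
Equating: 1458^α = 0.31·2500^α, i.e. 0.5832^α = 0.31.
Taking logs: α·ln(1458/2500) = ln(0.31), so α = -1.1711830 / -0.5392251 ≈ 2.1720.

α ≈ 2.1720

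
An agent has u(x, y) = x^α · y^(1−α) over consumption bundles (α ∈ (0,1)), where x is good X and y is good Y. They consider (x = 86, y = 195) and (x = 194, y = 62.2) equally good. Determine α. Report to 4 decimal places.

α ≈ 0.5841

Set the two utilities equal: 86^α·195^(1−α) = 194^α·62.2^(1−α).
(86/194)^α = (62.2/195)^(1−α); take logs: α·ln(86/194) = (1−α)·ln(62.2/195), i.e. α·-0.8135109 = (1−α)·-1.1426446.
With A = -0.8135109 and B = -1.1426446: α·A = (1−α)·B, so α = B/(A+B) = -1.1426446/-1.9561555 ≈ 0.5841.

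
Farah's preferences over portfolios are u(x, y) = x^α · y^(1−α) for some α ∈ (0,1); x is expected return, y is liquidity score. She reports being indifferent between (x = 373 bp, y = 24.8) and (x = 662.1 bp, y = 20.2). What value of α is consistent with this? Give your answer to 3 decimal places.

Indifference: 373^α · 24.8^(1−α) = 662.1^α · 20.2^(1−α).
(373/662.1)^α = (20.2/24.8)^(1−α); take logs: α·ln(373/662.1) = (1−α)·ln(20.2/24.8), i.e. α·-0.573838 = (1−α)·-0.205161.
So α/(1−α) = (-0.205161)/(-0.573838) = 0.357524, and α = 0.357524/1.357524 ≈ 0.263.

α ≈ 0.263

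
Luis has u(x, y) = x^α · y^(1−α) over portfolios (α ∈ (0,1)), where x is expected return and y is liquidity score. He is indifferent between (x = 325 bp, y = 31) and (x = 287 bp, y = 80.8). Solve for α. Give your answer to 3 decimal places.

The Cobb–Douglas utilities coincide, so 325^α·31^(1−α) = 287^α·80.8^(1−α).
(325/287)^α = (80.8/31)^(1−α); take logs: α·ln(325/287) = (1−α)·ln(80.8/31), i.e. α·0.124343 = (1−α)·0.957990.
With A = 0.124343 and B = 0.957990: α·A = (1−α)·B, so α = B/(A+B) = 0.957990/1.082333 ≈ 0.885.

α ≈ 0.885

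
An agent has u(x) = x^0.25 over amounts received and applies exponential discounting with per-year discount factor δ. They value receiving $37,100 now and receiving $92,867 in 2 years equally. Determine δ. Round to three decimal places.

The payoff in 2 years is discounted by δ^2, so u(37100) = δ^2·u(92867) and δ^2 = u(37100)/u(92867).
Since u(x) = x^0.25, δ^2 = (37100/92867)^0.25 = 0.39950^0.25 = 0.79502.
So δ = 0.79502^(1/2) ≈ 0.892.

δ ≈ 0.892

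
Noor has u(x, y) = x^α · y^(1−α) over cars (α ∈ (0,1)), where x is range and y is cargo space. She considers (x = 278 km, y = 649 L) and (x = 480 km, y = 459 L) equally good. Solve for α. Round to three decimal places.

α ≈ 0.388

Indifference: 278^α · 649^(1−α) = 480^α · 459^(1−α).
Rearrange to (278/480)^α = (459/649)^(1−α) and take logs: α·-0.546165 = (1−α)·-0.346383.
With A = -0.546165 and B = -0.346383: α·A = (1−α)·B, so α = B/(A+B) = -0.346383/-0.892548 ≈ 0.388.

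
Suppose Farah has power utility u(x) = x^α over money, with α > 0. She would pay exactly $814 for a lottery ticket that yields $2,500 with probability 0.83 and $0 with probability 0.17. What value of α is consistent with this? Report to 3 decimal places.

α ≈ 0.166

EU(lottery) = 0.83·2500^α + 0.17·0 = 0.83·2500^α.
Equating: 814^α = 0.83·2500^α, i.e. 0.3256^α = 0.83.
Take logs: α = ln 0.83 / ln(814/2500) ≈ 0.16606.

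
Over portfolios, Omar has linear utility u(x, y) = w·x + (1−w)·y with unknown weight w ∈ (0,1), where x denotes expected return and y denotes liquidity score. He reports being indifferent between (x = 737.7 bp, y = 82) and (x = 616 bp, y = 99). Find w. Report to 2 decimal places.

Indifference: w·737.7 + (1−w)·82 = w·616 + (1−w)·99.
Rearranging, 121.7·w − 17·(1−w) = 0.
The marginal rate of substitution is 17/121.7, so w = 17/(121.7+17) = 0.12.

w = 0.12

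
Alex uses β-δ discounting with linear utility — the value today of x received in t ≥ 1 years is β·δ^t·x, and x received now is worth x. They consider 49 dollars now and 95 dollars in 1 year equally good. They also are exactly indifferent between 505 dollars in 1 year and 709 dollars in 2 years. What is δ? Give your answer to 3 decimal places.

From the later pair, β·δ^1·505 = β·δ^2·709; dividing through, δ = 505/709 = 0.71227.

δ ≈ 0.712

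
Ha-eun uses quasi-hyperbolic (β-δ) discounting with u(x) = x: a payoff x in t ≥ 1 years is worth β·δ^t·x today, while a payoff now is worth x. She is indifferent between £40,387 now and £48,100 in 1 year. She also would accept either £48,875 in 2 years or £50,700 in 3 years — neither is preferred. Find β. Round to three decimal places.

β ≈ 0.871

From the later pair, β·δ^2·48875 = β·δ^3·50700; dividing through, δ = 48875/50700 = 0.96400.
Now use the now-vs-future pair: 40387 = β·δ·48100 gives β = 40387/(0.96400·48100) ≈ 0.871.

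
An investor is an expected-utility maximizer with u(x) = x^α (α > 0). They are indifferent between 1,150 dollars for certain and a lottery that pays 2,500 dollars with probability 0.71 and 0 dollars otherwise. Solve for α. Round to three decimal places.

α ≈ 0.441

Since u(0) = 0, the lottery's EU is 0.71·2500^α.
Setting u(1150) equal to that: 1150^α = 0.71·2500^α ⇒ (1150/2500)^α = 0.71.
Taking logs: α·ln(1150/2500) = ln(0.71), so α = -0.342490 / -0.776529 ≈ 0.441.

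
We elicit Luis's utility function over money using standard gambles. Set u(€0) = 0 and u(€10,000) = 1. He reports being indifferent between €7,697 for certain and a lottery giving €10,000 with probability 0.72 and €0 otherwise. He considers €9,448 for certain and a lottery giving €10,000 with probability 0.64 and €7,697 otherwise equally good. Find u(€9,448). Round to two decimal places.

From the first indifference, u(€7,697) = 0.72·u(€10,000) + 0.28·u(€0) = 0.72·1 + 0.28·0 = 0.72.
Then u(€9,448) = 0.64·u(€10,000) + 0.36·u(€7,697) = 0.64·1.00 + 0.36·0.72 = 0.8992.

0.90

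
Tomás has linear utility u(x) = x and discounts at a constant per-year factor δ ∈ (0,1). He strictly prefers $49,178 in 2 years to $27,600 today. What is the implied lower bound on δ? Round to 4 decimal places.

The preference means 27600 < δ^2·49178.
Hence δ^2 > 27600/49178 = 0.56123, and x ↦ x^(1/2) is increasing on (0,∞).
δ > 0.56123^(1/2) = 0.7492.

δ > 0.7492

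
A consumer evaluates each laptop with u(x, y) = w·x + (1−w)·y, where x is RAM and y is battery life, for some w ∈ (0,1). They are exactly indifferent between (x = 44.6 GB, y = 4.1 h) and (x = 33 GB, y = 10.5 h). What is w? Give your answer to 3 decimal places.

w = 0.356

u(44.6,4.1) = u(33,10.5) means w·44.6 + (1−w)·4.1 = w·33 + (1−w)·10.5.
Rearranging, 11.6·w − 6.4·(1−w) = 0.
So w/(1−w) = 6.4/11.6 = 0.5517, giving w = 6.4/(11.6+6.4) = 0.356.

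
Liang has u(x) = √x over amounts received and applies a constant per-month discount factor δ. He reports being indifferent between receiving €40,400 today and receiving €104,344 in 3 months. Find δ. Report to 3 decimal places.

Equating discounted utilities: u(40400) = δ^3·u(104344) ⇒ δ^3 = u(40400)/u(104344).
With u(x) = √x: δ^3 = √40400/√104344 = √(40400/104344) = 0.62224.
Hence δ = (0.62224)^(1/3) = 0.85373.

δ ≈ 0.854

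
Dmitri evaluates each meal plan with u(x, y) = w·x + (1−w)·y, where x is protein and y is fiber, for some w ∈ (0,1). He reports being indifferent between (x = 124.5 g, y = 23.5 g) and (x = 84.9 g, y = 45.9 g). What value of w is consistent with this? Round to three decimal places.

u(124.5,23.5) = u(84.9,45.9) means w·124.5 + (1−w)·23.5 = w·84.9 + (1−w)·45.9.
w·(124.5−84.9) = (1−w)·(45.9−23.5), i.e. w·39.6 = (1−w)·22.4.
So w/(1−w) = 22.4/39.6 = 0.5657, giving w = 22.4/(39.6+22.4) = 0.361.

w = 0.361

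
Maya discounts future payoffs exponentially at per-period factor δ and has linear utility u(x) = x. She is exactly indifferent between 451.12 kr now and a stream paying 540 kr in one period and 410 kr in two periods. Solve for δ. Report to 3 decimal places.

δ ≈ 0.580

The stream is worth 540δ + 410δ² today, so 540δ + 410δ² = 451.12.
Rearranged: 410δ² + 540δ − 451.12 = 0.
The positive root is δ = [−540 + √(540² + 4·410·451.12)] / (2·410) = (−540 + 1015.597)/820 ≈ 0.580.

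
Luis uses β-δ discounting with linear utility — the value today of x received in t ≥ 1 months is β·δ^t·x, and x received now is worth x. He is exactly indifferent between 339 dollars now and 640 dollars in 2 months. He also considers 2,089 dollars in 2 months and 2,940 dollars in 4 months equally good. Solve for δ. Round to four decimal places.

Both payoffs in the second observation are in the future, so β drops out: δ^2·2089 = δ^4·2940 ⇒ δ^2 = 2089/2940 = 0.71054, so δ = 0.84294.

δ ≈ 0.8429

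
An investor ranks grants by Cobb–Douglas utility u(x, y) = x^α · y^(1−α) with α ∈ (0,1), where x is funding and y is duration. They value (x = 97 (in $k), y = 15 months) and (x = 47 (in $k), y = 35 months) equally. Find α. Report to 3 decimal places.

α ≈ 0.539

The Cobb–Douglas utilities coincide, so 97^α·15^(1−α) = 47^α·35^(1−α).
(97/47)^α = (35/15)^(1−α); take logs: α·ln(97/47) = (1−α)·ln(35/15), i.e. α·0.724563 = (1−α)·0.847298.
With A = 0.724563 and B = 0.847298: α·A = (1−α)·B, so α = B/(A+B) = 0.847298/1.571861 ≈ 0.539.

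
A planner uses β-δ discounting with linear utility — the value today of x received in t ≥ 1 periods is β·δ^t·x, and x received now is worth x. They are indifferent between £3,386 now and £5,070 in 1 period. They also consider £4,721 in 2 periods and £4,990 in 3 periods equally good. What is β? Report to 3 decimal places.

Both payoffs in the second observation are in the future, so β drops out: δ^2·4721 = δ^3·4990 ⇒ δ = 4721/4990 = 0.94609.
Now use the now-vs-future pair: 3386 = β·δ·5070 gives β = 3386/(0.94609·5070) ≈ 0.706.

β ≈ 0.706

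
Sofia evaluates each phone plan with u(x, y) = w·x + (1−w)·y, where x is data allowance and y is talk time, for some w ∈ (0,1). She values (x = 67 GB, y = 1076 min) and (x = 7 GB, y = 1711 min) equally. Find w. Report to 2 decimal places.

Indifference: w·67 + (1−w)·1076 = w·7 + (1−w)·1711.
w·(67−7) = (1−w)·(1711−1076), i.e. w·60 = (1−w)·635.
So w/(1−w) = 635/60 = 10.5833, giving w = 635/(60+635) = 0.91.

w = 0.91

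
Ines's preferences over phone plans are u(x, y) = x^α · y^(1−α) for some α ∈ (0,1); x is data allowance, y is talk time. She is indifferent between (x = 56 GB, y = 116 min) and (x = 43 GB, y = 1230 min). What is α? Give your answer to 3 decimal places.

α ≈ 0.899

Set the two utilities equal: 56^α·116^(1−α) = 43^α·1230^(1−α).
(56/43)^α = (1230/116)^(1−α); take logs: α·ln(56/43) = (1−α)·ln(1230/116), i.e. α·0.264152 = (1−α)·2.361179.
With A = 0.264152 and B = 2.361179: α·A = (1−α)·B, so α = B/(A+B) = 2.361179/2.625331 ≈ 0.899.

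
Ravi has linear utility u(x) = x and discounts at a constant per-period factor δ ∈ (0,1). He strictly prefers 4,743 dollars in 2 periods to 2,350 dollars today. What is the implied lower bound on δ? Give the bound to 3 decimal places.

δ > 0.704

Under u(x) = x this choice says 2350 < δ^2·4743.
So δ^2 > 2350/4743 = 0.49547; taking the square root of both positive sides preserves the inequality.
δ > 0.49547^(1/2) = 0.704.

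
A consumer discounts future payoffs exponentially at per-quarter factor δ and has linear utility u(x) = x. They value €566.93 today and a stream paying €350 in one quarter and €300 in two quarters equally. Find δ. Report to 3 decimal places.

Equating present values: 566.93 = 350δ + 300δ².
So 300δ² + 350δ − 566.93 = 0.
The positive root is δ = [−350 + √(350² + 4·300·566.93)] / (2·300) = (−350 + 896.000)/600 ≈ 0.910.

δ ≈ 0.910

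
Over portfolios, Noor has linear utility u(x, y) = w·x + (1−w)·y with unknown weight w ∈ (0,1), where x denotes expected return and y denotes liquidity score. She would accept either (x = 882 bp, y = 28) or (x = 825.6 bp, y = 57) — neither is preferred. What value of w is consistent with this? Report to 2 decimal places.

w = 0.34

u(882,28) = u(825.6,57) means w·882 + (1−w)·28 = w·825.6 + (1−w)·57.
Collecting terms: w·56.4 = (1−w)·29.
The marginal rate of substitution is 29/56.4, so w = 29/(56.4+29) = 0.34.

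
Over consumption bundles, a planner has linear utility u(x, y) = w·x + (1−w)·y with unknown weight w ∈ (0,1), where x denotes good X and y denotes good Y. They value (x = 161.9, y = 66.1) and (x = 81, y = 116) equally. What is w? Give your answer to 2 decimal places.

w = 0.38

Equating utilities: w·161.9 + (1−w)·66.1 = w·81 + (1−w)·116.
Collecting terms: w·80.9 = (1−w)·49.9.
So w/(1−w) = 49.9/80.9 = 0.6168, giving w = 49.9/(80.9+49.9) = 0.38.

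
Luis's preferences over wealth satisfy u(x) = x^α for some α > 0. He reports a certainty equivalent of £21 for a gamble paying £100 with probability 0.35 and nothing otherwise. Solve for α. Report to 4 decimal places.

Since u(0) = 0, the lottery's EU is 0.35·100^α.
Setting u(21) equal to that: 21^α = 0.35·100^α ⇒ (21/100)^α = 0.35.
Take logs: α = ln 0.35 / ln(21/100) ≈ 0.672684.

α ≈ 0.6727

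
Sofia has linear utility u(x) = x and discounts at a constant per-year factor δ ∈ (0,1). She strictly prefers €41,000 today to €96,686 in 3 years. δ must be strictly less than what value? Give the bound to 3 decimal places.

δ < 0.751

Comparing present values: 41000 > δ^3·96686.
Hence δ^3 < 41000/96686 = 0.42405, and x ↦ x^(1/3) is increasing on (0,∞).
δ < (41000/96686)^(1/3) ≈ 0.751.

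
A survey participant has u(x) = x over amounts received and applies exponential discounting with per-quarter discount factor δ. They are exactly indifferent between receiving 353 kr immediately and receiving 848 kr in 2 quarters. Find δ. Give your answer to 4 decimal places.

The payoff in 2 quarters is discounted by δ^2, so u(353) = δ^2·u(848) and δ^2 = u(353)/u(848).
With u(x) = x: δ^2 = 353/848 = 0.41627.
Taking the square root: δ = 0.41627^(1/2) ≈ 0.6452.

δ ≈ 0.6452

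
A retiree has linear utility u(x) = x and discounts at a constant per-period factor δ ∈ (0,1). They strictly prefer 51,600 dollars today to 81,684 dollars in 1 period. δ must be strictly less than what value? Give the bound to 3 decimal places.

The preference means 51600 > δ·81684.
So δ < 51600/81684 = 0.63170.

δ < 0.632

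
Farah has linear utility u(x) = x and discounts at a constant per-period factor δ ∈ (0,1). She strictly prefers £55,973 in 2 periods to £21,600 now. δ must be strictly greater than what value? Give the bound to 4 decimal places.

Comparing present values: 21600 < δ^2·55973.
Hence δ^2 > 21600/55973 = 0.38590, and x ↦ x^(1/2) is increasing on (0,∞).
δ > 0.38590^(1/2) = 0.6212.

δ > 0.6212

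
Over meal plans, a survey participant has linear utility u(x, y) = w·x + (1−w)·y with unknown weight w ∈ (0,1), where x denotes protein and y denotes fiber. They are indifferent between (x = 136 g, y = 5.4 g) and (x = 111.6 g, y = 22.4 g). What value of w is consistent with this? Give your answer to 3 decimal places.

w = 0.411

Indifference: w·136 + (1−w)·5.4 = w·111.6 + (1−w)·22.4.
Rearranging, 24.4·w − 17·(1−w) = 0.
The marginal rate of substitution is 17/24.4, so w = 17/(24.4+17) = 0.411.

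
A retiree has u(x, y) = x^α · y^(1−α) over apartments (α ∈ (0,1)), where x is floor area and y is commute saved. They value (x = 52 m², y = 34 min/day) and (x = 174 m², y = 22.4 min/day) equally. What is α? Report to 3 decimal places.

The Cobb–Douglas utilities coincide, so 52^α·34^(1−α) = 174^α·22.4^(1−α).
(52/174)^α = (22.4/34)^(1−α); take logs: α·ln(52/174) = (1−α)·ln(22.4/34), i.e. α·-1.207812 = (1−α)·-0.417300.
With A = -1.207812 and B = -0.417300: α·A = (1−α)·B, so α = B/(A+B) = -0.417300/-1.625112 ≈ 0.257.

α ≈ 0.257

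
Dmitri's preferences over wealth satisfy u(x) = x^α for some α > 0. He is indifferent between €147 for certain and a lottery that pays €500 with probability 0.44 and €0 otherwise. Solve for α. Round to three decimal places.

The lottery's expected utility is 0.44·u(500) + 0.56·u(0) = 0.44·500^α (since u(0) = 0 for α > 0).
Setting u(147) equal to that: 147^α = 0.44·500^α ⇒ (147/500)^α = 0.44.
α = ln(0.44) / ln(147/500) = -0.820981/-1.224176 ≈ 0.671.

α ≈ 0.671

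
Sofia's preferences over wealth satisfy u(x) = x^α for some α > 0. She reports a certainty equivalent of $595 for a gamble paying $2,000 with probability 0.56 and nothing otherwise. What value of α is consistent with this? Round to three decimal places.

EU(lottery) = 0.56·2000^α + 0.44·0 = 0.56·2000^α.
Setting u(595) equal to that: 595^α = 0.56·2000^α ⇒ (595/2000)^α = 0.56.
α = ln(0.56) / ln(595/2000) = -0.579818/-1.212341 ≈ 0.478.

α ≈ 0.478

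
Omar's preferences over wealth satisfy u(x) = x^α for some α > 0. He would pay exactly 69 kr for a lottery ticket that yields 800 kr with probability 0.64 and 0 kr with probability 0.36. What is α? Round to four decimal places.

α ≈ 0.1821

Since u(0) = 0, the lottery's EU is 0.64·800^α.
Indifference: 69^α = 0.64·800^α, so (69/800)^α = 0.64.
Take logs: α = ln 0.64 / ln(69/800) ≈ 0.182120.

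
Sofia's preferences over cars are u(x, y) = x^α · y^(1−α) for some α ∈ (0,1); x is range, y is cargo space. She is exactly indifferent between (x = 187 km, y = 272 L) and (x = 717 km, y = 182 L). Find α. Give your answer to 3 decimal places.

The Cobb–Douglas utilities coincide, so 187^α·272^(1−α) = 717^α·182^(1−α).
Taking logs: α·ln 187 + (1−α)·ln 272 = α·ln 717 + (1−α)·ln 182, i.e. α·-1.343967 = (1−α)·-0.401795.
With A = -1.343967 and B = -0.401795: α·A = (1−α)·B, so α = B/(A+B) = -0.401795/-1.745762 ≈ 0.230.

α ≈ 0.230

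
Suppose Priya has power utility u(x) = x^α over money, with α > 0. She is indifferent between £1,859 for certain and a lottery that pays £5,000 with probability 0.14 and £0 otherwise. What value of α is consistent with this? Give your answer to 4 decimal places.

α ≈ 1.9872

Since u(0) = 0, the lottery's EU is 0.14·5000^α.
Indifference: 1859^α = 0.14·5000^α, so (1859/5000)^α = 0.14.
Taking logs: α·ln(1859/5000) = ln(0.14), so α = -1.9661129 / -0.9893992 ≈ 1.9872.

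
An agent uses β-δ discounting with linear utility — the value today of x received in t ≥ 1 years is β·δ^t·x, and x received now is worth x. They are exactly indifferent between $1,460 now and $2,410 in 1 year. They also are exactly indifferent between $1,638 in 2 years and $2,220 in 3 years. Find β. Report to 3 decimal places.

The second indifference involves only future payoffs, so β cancels: β·δ^2·1638 = β·δ^3·2220, giving δ = 1638/2220 = 0.73784.
Substituting δ into 1460 = β·δ·2410: β = 1460/(1778.189) ≈ 0.821.

β ≈ 0.821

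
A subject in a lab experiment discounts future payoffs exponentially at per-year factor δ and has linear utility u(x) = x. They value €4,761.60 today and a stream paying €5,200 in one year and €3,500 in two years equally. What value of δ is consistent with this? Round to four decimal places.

Equating present values: 4761.60 = 5200δ + 3500δ².
Rearranged: 3500δ² + 5200δ − 4761.60 = 0.
δ = (−5200 + √(5200² + 4·3500·4761.60)) / (2·3500) = (−5200 + √93702400.00) / 7000 ≈ 0.6400.

δ ≈ 0.6400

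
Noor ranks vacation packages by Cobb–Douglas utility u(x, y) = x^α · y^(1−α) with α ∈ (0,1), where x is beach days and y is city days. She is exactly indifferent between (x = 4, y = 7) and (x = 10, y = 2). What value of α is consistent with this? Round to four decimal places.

α ≈ 0.5776

Set the two utilities equal: 4^α·7^(1−α) = 10^α·2^(1−α).
(4/10)^α = (2/7)^(1−α); take logs: α·ln(4/10) = (1−α)·ln(2/7), i.e. α·-0.9162907 = (1−α)·-1.2527630.
With A = -0.9162907 and B = -1.2527630: α·A = (1−α)·B, so α = B/(A+B) = -1.2527630/-2.1690537 ≈ 0.5776.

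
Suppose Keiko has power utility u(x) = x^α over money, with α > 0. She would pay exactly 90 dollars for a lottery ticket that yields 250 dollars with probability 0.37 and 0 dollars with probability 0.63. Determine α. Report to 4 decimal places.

α ≈ 0.9732

The lottery's expected utility is 0.37·u(250) + 0.63·u(0) = 0.37·250^α (since u(0) = 0 for α > 0).
Setting u(90) equal to that: 90^α = 0.37·250^α ⇒ (90/250)^α = 0.37.
Taking logs: α·ln(90/250) = ln(0.37), so α = -0.9942523 / -1.0216512 ≈ 0.9732.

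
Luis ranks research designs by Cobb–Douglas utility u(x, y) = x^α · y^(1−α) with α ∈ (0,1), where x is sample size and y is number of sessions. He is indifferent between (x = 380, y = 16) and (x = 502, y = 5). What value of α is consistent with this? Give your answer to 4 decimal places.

Indifference: 380^α · 16^(1−α) = 502^α · 5^(1−α).
Rearrange to (380/502)^α = (5/16)^(1−α) and take logs: α·-0.2784289 = (1−α)·-1.1631508.
With A = -0.2784289 and B = -1.1631508: α·A = (1−α)·B, so α = B/(A+B) = -1.1631508/-1.4415797 ≈ 0.8069.

α ≈ 0.8069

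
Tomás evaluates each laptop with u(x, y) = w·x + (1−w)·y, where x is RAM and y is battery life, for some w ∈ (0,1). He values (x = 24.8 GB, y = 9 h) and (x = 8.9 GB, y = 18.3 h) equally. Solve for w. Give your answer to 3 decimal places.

Indifference: w·24.8 + (1−w)·9 = w·8.9 + (1−w)·18.3.
Rearranging, 15.9·w − 9.3·(1−w) = 0.
Hence w = 9.3/(15.9+9.3) = 9.3/25.2 = 0.369.

w = 0.369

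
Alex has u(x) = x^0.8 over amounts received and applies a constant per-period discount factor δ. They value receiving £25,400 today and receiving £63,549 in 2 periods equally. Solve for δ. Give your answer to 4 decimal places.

Equating discounted utilities: u(25400) = δ^2·u(63549) ⇒ δ^2 = u(25400)/u(63549).
With u(x) = x^0.8: δ^2 = 25400^0.8/63549^0.8 = (25400/63549)^0.8 = 0.48015.
So δ = 0.48015^(1/2) ≈ 0.6929.

δ ≈ 0.6929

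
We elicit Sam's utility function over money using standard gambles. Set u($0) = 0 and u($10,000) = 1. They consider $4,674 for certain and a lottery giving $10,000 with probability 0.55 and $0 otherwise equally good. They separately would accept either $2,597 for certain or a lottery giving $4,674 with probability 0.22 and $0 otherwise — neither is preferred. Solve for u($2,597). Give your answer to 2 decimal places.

The first gamble pins u($4,674): it must equal 0.55·1 + 0.45·0 = 0.55.
Then u($2,597) = 0.22·u($4,674) + 0.78·u($0) = 0.22·0.55 + 0.78·0.00 = 0.1210.

0.12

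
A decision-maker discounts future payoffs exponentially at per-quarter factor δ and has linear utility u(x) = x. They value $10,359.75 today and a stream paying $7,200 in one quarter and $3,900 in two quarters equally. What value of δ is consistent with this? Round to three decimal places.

δ ≈ 0.950

Present value of the stream is 7200·δ + 3900·δ². Indifference gives 7200δ + 3900δ² = 10359.75.
That is, 3900δ² + 7200δ − 10359.75 = 0, a quadratic in δ.
By the quadratic formula (taking the positive root), δ = (−7200 + √213452100.00) / 7800 ≈ 0.950.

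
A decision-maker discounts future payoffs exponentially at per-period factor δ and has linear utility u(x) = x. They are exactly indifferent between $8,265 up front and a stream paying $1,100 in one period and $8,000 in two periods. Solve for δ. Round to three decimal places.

Present value of the stream is 1100·δ + 8000·δ². Indifference gives 1100δ + 8000δ² = 8265.
So 8000δ² + 1100δ − 8265 = 0.
By the quadratic formula (taking the positive root), δ = (−1100 + √265690000.00) / 16000 ≈ 0.950.

δ ≈ 0.950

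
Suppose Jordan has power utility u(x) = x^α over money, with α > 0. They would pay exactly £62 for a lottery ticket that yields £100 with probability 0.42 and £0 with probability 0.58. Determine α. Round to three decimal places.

Since u(0) = 0, the lottery's EU is 0.42·100^α.
Equating: 62^α = 0.42·100^α, i.e. 0.6200^α = 0.42.
Taking logs: α·ln(62/100) = ln(0.42), so α = -0.867501 / -0.478036 ≈ 1.815.

α ≈ 1.815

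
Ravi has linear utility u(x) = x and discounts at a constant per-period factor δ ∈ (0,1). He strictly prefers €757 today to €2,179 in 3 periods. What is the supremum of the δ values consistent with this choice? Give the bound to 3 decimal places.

δ < 0.703

The preference means 757 > δ^3·2179.
So δ^3 < 757/2179 = 0.34741; taking the cube root of both positive sides preserves the inequality.
δ < (757/2179)^(1/3) ≈ 0.703.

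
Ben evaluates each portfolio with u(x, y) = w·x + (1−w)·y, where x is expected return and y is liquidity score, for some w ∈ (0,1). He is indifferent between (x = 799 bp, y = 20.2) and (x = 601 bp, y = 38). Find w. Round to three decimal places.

Indifference: w·799 + (1−w)·20.2 = w·601 + (1−w)·38.
Collecting terms: w·198 = (1−w)·17.8.
Hence w = 17.8/(198+17.8) = 17.8/215.8 = 0.082.

w = 0.082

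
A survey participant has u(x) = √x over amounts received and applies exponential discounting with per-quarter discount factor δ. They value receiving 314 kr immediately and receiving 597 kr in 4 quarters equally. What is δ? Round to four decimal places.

δ ≈ 0.9228

Indifference means u(314) = δ^4 · u(597), so δ^4 = u(314)/u(597).
Since u(x) = √x, δ^4 = √(314/597) = 0.72523.
Hence δ = (0.72523)^(1/4) = 0.922825.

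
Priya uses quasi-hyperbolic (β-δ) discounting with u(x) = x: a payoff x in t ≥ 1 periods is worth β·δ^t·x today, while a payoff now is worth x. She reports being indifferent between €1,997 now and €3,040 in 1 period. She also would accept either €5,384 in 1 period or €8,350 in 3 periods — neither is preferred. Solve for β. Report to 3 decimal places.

From the later pair, β·δ^1·5384 = β·δ^3·8350; dividing through, δ^2 = 5384/8350 = 0.64479, so δ = 0.80299.
Substituting δ into 1997 = β·δ·3040: β = 1997/(2441.085) ≈ 0.818.

β ≈ 0.818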